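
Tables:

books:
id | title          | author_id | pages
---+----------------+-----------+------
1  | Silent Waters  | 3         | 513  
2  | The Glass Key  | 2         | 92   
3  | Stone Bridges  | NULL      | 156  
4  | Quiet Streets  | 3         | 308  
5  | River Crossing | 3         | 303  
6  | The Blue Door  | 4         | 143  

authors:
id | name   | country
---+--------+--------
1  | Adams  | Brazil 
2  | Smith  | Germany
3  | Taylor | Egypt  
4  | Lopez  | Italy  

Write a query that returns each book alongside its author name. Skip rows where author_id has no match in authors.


INNER JOIN keeps only books rows whose author_id matches an id in authors. Walk through each book:
  - book 1 (Silent Waters): author_id=3 -> matches Taylor
  - book 2 (The Glass Key): author_id=2 -> matches Smith
  - book 3 (Stone Bridges): author_id=NULL, no match -> dropped
  - book 4 (Quiet Streets): author_id=3 -> matches Taylor
  - book 5 (River Crossing): author_id=3 -> matches Taylor
  - book 6 (The Blue Door): author_id=4 -> matches Lopez
So 1 of 6 rows is dropped.

SQL:
SELECT a.title, b.name AS author
FROM books a
INNER JOIN authors b ON a.author_id = b.id

Result:
title          | author
---------------+-------
Silent Waters  | Taylor
The Glass Key  | Smith 
Quiet Streets  | Taylor
River Crossing | Taylor
The Blue Door  | Lopez 


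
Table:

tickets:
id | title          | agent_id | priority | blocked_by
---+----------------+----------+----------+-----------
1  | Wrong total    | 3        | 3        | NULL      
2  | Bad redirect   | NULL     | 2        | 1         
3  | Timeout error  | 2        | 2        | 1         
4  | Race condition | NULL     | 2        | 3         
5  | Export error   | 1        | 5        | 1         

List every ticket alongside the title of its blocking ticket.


This is a self-join: tickets is joined to a second copy of itself, matching each row's blocked_by to another row's id. Use LEFT JOIN so rows with blocked_by=NULL are kept.
  - ticket 1 (Wrong total): blocked_by=NULL -> NULL
  - ticket 2 (Bad redirect): blocked_by=1 -> Wrong total
  - ticket 3 (Timeout error): blocked_by=1 -> Wrong total
  - ticket 4 (Race condition): blocked_by=3 -> Timeout error
  - ticket 5 (Export error): blocked_by=1 -> Wrong total

SQL:
SELECT a.title AS item, b.title AS blocked_by
FROM tickets a
LEFT JOIN tickets b ON a.blocked_by = b.id

Result:
item           | blocked_by   
---------------+--------------
Wrong total    | NULL         
Bad redirect   | Wrong total  
Timeout error  | Wrong total  
Race condition | Timeout error
Export error   | Wrong total  


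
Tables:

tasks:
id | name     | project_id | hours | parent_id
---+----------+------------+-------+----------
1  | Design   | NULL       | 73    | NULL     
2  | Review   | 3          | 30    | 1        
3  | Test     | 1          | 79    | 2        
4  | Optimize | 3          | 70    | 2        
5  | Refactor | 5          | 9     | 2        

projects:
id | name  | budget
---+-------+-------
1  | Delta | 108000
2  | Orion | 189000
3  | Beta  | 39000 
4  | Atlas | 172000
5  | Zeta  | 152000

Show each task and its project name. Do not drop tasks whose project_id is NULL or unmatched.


LEFT JOIN keeps every row from tasks (the left table); where project_id has no match in projects, the project columns become NULL. Walk through each task:
  - task 1 (Design): project_id=NULL, no match -> kept with NULL
  - task 2 (Review): project_id=3 -> matches Beta
  - task 3 (Test): project_id=1 -> matches Delta
  - task 4 (Optimize): project_id=3 -> matches Beta
  - task 5 (Refactor): project_id=5 -> matches Zeta
All 5 rows appear; 1 has NULL project.

SQL:
SELECT a.name, b.name AS project
FROM tasks a
LEFT JOIN projects b ON a.project_id = b.id

Result:
name     | project
---------+--------
Design   | NULL   
Review   | Beta   
Test     | Delta  
Optimize | Beta   
Refactor | Zeta   


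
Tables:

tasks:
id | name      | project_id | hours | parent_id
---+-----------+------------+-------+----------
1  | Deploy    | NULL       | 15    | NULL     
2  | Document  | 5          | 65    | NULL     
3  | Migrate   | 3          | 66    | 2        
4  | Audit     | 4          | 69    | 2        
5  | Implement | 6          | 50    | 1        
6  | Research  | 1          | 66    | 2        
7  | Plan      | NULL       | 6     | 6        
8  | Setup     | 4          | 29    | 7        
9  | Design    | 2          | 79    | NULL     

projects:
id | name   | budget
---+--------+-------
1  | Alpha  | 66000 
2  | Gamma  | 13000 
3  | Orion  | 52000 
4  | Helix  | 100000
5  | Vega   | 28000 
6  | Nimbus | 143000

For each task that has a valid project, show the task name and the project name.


INNER JOIN keeps only tasks rows whose project_id matches an id in projects. Walk through each task:
  - task 1 (Deploy): project_id=NULL, no match -> dropped
  - task 2 (Document): project_id=5 -> matches Vega
  - task 3 (Migrate): project_id=3 -> matches Orion
  - task 4 (Audit): project_id=4 -> matches Helix
  - task 5 (Implement): project_id=6 -> matches Nimbus
  - task 6 (Research): project_id=1 -> matches Alpha
  - task 7 (Plan): project_id=NULL, no match -> dropped
  - task 8 (Setup): project_id=4 -> matches Helix
  - task 9 (Design): project_id=2 -> matches Gamma
So 2 of 9 rows are dropped.

SQL:
SELECT a.name, b.name AS project
FROM tasks a
INNER JOIN projects b ON a.project_id = b.id

Result:
name      | project
----------+--------
Document  | Vega   
Migrate   | Orion  
Audit     | Helix  
Implement | Nimbus 
Research  | Alpha  
Setup     | Helix  
Design    | Gamma  


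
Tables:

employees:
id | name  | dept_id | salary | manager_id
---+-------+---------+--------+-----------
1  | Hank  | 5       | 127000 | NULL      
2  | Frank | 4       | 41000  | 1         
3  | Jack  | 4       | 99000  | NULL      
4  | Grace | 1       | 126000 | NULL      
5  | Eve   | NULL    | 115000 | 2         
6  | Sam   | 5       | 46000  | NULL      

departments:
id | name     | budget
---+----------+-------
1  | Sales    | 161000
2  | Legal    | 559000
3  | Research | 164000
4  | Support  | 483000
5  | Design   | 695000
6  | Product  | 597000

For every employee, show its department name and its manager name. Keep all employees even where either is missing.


Two LEFT JOINs from the same base table employees: one to departments via dept_id, one to employees itself via manager_id. Both are LEFT so every employee is preserved.
Match against departments:
  - employee 1 (Hank): dept_id=5 -> matches Design
  - employee 2 (Frank): dept_id=4 -> matches Support
  - employee 3 (Jack): dept_id=4 -> matches Support
  - employee 4 (Grace): dept_id=1 -> matches Sales
  - employee 5 (Eve): dept_id=NULL, no match -> kept with NULL
  - employee 6 (Sam): dept_id=5 -> matches Design
Match against employees (self):
  - employee 1 (Hank): manager_id=NULL -> NULL
  - employee 2 (Frank): manager_id=1 -> Hank
  - employee 3 (Jack): manager_id=NULL -> NULL
  - employee 4 (Grace): manager_id=NULL -> NULL
  - employee 5 (Eve): manager_id=2 -> Frank
  - employee 6 (Sam): manager_id=NULL -> NULL

SQL:
SELECT a.name, b.name AS department, c.name AS manager
FROM employees a
LEFT JOIN departments b ON a.dept_id = b.id
LEFT JOIN employees c ON a.manager_id = c.id

Result:
name  | department | manager
------+------------+--------
Hank  | Design     | NULL   
Frank | Support    | Hank   
Jack  | Support    | NULL   
Grace | Sales      | NULL   
Eve   | NULL       | Frank  
Sam   | Design     | NULL   


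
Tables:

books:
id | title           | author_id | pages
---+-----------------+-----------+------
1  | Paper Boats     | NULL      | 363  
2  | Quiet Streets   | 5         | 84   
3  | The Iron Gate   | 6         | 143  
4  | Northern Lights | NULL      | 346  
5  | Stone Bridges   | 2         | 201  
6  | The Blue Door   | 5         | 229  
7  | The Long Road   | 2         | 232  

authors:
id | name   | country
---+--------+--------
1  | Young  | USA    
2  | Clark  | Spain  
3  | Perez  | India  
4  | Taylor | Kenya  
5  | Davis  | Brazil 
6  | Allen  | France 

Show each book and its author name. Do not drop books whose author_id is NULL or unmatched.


LEFT JOIN keeps every row from books (the left table); where author_id has no match in authors, the author columns become NULL. Walk through each book:
  - book 1 (Paper Boats): author_id=NULL, no match -> kept with NULL
  - book 2 (Quiet Streets): author_id=5 -> matches Davis
  - book 3 (The Iron Gate): author_id=6 -> matches Allen
  - book 4 (Northern Lights): author_id=NULL, no match -> kept with NULL
  - book 5 (Stone Bridges): author_id=2 -> matches Clark
  - book 6 (The Blue Door): author_id=5 -> matches Davis
  - book 7 (The Long Road): author_id=2 -> matches Clark
All 7 rows appear; 2 have NULL author.

SQL:
SELECT a.title, b.name AS author
FROM books a
LEFT JOIN authors b ON a.author_id = b.id

Result:
title           | author
----------------+-------
Paper Boats     | NULL  
Quiet Streets   | Davis 
The Iron Gate   | Allen 
Northern Lights | NULL  
Stone Bridges   | Clark 
The Blue Door   | Davis 
The Long Road   | Clark 


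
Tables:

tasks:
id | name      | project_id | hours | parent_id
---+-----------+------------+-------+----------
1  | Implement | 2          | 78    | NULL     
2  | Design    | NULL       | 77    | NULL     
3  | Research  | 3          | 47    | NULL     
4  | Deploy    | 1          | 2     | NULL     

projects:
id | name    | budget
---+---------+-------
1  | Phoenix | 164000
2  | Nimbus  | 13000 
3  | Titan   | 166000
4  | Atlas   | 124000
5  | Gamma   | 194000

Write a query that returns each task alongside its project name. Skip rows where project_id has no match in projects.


INNER JOIN keeps only tasks rows whose project_id matches an id in projects. Walk through each task:
  - task 1 (Implement): project_id=2 -> matches Nimbus
  - task 2 (Design): project_id=NULL, no match -> dropped
  - task 3 (Research): project_id=3 -> matches Titan
  - task 4 (Deploy): project_id=1 -> matches Phoenix
So 1 of 4 rows is dropped.

SQL:
SELECT a.name, b.name AS project
FROM tasks a
INNER JOIN projects b ON a.project_id = b.id

Result:
name      | project
----------+--------
Implement | Nimbus 
Research  | Titan  
Deploy    | Phoenix


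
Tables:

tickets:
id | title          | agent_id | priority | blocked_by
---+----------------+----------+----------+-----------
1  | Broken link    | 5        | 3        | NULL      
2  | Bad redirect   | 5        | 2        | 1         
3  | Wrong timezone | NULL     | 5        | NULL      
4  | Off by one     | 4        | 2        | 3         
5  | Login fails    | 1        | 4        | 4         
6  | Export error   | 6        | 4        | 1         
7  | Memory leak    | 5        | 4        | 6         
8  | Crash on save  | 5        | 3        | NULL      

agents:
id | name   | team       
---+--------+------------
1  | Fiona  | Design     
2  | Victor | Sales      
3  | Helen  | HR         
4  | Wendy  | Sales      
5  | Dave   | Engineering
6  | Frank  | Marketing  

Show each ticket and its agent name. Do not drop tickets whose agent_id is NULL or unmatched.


LEFT JOIN keeps every row from tickets (the left table); where agent_id has no match in agents, the agent columns become NULL. Walk through each ticket:
  - ticket 1 (Broken link): agent_id=5 -> matches Dave
  - ticket 2 (Bad redirect): agent_id=5 -> matches Dave
  - ticket 3 (Wrong timezone): agent_id=NULL, no match -> kept with NULL
  - ticket 4 (Off by one): agent_id=4 -> matches Wendy
  - ticket 5 (Login fails): agent_id=1 -> matches Fiona
  - ticket 6 (Export error): agent_id=6 -> matches Frank
  - ticket 7 (Memory leak): agent_id=5 -> matches Dave
  - ticket 8 (Crash on save): agent_id=5 -> matches Dave
All 8 rows appear; 1 has NULL agent.

SQL:
SELECT a.title, b.name AS agent
FROM tickets a
LEFT JOIN agents b ON a.agent_id = b.id

Result:
title          | agent
---------------+------
Broken link    | Dave 
Bad redirect   | Dave 
Wrong timezone | NULL 
Off by one     | Wendy
Login fails    | Fiona
Export error   | Frank
Memory leak    | Dave 
Crash on save  | Dave 


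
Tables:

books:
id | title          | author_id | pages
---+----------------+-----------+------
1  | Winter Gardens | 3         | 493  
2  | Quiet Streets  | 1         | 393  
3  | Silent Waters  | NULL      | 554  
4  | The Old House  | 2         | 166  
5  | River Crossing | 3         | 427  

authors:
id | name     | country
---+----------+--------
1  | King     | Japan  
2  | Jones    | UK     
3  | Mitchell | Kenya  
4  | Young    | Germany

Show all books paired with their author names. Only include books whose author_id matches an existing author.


INNER JOIN keeps only books rows whose author_id matches an id in authors. Walk through each book:
  - book 1 (Winter Gardens): author_id=3 -> matches Mitchell
  - book 2 (Quiet Streets): author_id=1 -> matches King
  - book 3 (Silent Waters): author_id=NULL, no match -> dropped
  - book 4 (The Old House): author_id=2 -> matches Jones
  - book 5 (River Crossing): author_id=3 -> matches Mitchell
So 1 of 5 rows is dropped.

SQL:
SELECT a.title, b.name AS author
FROM books a
INNER JOIN authors b ON a.author_id = b.id

Result:
title          | author  
---------------+---------
Winter Gardens | Mitchell
Quiet Streets  | King    
The Old House  | Jones   
River Crossing | Mitchell


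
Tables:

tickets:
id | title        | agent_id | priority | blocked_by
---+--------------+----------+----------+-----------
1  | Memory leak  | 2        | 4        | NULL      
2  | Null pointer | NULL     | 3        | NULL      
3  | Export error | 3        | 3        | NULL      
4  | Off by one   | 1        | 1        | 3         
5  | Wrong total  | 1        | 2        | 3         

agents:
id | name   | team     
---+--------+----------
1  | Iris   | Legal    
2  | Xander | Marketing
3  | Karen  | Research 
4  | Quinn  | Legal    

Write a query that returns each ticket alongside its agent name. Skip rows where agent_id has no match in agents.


INNER JOIN keeps only tickets rows whose agent_id matches an id in agents. Walk through each ticket:
  - ticket 1 (Memory leak): agent_id=2 -> matches Xander
  - ticket 2 (Null pointer): agent_id=NULL, no match -> dropped
  - ticket 3 (Export error): agent_id=3 -> matches Karen
  - ticket 4 (Off by one): agent_id=1 -> matches Iris
  - ticket 5 (Wrong total): agent_id=1 -> matches Iris
So 1 of 5 rows is dropped.

SQL:
SELECT a.title, b.name AS agent
FROM tickets a
INNER JOIN agents b ON a.agent_id = b.id

Result:
title        | agent 
-------------+-------
Memory leak  | Xander
Export error | Karen 
Off by one   | Iris  
Wrong total  | Iris  


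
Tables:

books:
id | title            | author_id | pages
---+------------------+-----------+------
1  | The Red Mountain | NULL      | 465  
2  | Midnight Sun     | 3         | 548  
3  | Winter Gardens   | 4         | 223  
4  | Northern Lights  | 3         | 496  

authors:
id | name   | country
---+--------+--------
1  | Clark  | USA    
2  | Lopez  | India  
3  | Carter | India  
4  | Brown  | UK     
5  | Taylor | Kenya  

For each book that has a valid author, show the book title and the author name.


INNER JOIN keeps only books rows whose author_id matches an id in authors. Walk through each book:
  - book 1 (The Red Mountain): author_id=NULL, no match -> dropped
  - book 2 (Midnight Sun): author_id=3 -> matches Carter
  - book 3 (Winter Gardens): author_id=4 -> matches Brown
  - book 4 (Northern Lights): author_id=3 -> matches Carter
So 1 of 4 rows is dropped.

SQL:
SELECT a.title, b.name AS author
FROM books a
INNER JOIN authors b ON a.author_id = b.id

Result:
title           | author
----------------+-------
Midnight Sun    | Carter
Winter Gardens  | Brown 
Northern Lights | Carter


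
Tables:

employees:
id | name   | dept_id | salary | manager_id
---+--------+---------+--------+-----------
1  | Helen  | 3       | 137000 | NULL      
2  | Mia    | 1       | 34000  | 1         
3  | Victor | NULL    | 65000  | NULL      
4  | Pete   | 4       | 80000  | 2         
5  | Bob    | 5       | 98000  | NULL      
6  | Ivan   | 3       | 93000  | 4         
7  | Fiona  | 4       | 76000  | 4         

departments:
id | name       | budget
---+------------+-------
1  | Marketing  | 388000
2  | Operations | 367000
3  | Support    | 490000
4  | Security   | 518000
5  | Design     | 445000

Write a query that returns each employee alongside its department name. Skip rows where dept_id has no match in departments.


INNER JOIN keeps only employees rows whose dept_id matches an id in departments. Walk through each employee:
  - employee 1 (Helen): dept_id=3 -> matches Support
  - employee 2 (Mia): dept_id=1 -> matches Marketing
  - employee 3 (Victor): dept_id=NULL, no match -> dropped
  - employee 4 (Pete): dept_id=4 -> matches Security
  - employee 5 (Bob): dept_id=5 -> matches Design
  - employee 6 (Ivan): dept_id=3 -> matches Support
  - employee 7 (Fiona): dept_id=4 -> matches Security
So 1 of 7 rows is dropped.

SQL:
SELECT a.name, b.name AS department
FROM employees a
INNER JOIN departments b ON a.dept_id = b.id

Result:
name  | department
------+-----------
Helen | Support   
Mia   | Marketing 
Pete  | Security  
Bob   | Design    
Ivan  | Support   
Fiona | Security  


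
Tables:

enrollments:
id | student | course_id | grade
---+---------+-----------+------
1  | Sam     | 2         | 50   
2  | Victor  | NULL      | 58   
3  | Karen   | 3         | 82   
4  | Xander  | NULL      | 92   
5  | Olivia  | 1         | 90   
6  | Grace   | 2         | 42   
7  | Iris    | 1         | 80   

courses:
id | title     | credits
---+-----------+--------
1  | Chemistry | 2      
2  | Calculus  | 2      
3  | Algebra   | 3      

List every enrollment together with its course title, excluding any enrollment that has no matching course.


INNER JOIN keeps only enrollments rows whose course_id matches an id in courses. Walk through each enrollment:
  - enrollment 1 (Sam): course_id=2 -> matches Calculus
  - enrollment 2 (Victor): course_id=NULL, no match -> dropped
  - enrollment 3 (Karen): course_id=3 -> matches Algebra
  - enrollment 4 (Xander): course_id=NULL, no match -> dropped
  - enrollment 5 (Olivia): course_id=1 -> matches Chemistry
  - enrollment 6 (Grace): course_id=2 -> matches Calculus
  - enrollment 7 (Iris): course_id=1 -> matches Chemistry
So 2 of 7 rows are dropped.

SQL:
SELECT a.student, b.title AS course
FROM enrollments a
INNER JOIN courses b ON a.course_id = b.id

Result:
student | course   
--------+----------
Sam     | Calculus 
Karen   | Algebra  
Olivia  | Chemistry
Grace   | Calculus 
Iris    | Chemistry


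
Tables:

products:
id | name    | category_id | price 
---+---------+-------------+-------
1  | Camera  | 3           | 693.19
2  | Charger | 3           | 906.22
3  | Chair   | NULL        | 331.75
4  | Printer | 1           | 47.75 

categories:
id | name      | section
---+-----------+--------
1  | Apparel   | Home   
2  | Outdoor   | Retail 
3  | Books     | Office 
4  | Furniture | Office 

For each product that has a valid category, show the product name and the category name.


INNER JOIN keeps only products rows whose category_id matches an id in categories. Walk through each product:
  - product 1 (Camera): category_id=3 -> matches Books
  - product 2 (Charger): category_id=3 -> matches Books
  - product 3 (Chair): category_id=NULL, no match -> dropped
  - product 4 (Printer): category_id=1 -> matches Apparel
So 1 of 4 rows is dropped.

SQL:
SELECT a.name, b.name AS category
FROM products a
INNER JOIN categories b ON a.category_id = b.id

Result:
name    | category
--------+---------
Camera  | Books   
Charger | Books   
Printer | Apparel 


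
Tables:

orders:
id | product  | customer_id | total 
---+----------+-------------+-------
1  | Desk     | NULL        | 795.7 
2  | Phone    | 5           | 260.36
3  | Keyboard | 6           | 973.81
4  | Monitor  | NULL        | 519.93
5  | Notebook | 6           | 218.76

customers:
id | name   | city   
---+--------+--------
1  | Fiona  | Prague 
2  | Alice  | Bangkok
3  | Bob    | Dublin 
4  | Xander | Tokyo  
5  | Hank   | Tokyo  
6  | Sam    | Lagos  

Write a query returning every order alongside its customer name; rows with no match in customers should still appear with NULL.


LEFT JOIN keeps every row from orders (the left table); where customer_id has no match in customers, the customer columns become NULL. Walk through each order:
  - order 1 (Desk): customer_id=NULL, no match -> kept with NULL
  - order 2 (Phone): customer_id=5 -> matches Hank
  - order 3 (Keyboard): customer_id=6 -> matches Sam
  - order 4 (Monitor): customer_id=NULL, no match -> kept with NULL
  - order 5 (Notebook): customer_id=6 -> matches Sam
All 5 rows appear; 2 have NULL customer.

SQL:
SELECT a.product, b.name AS customer
FROM orders a
LEFT JOIN customers b ON a.customer_id = b.id

Result:
product  | customer
---------+---------
Desk     | NULL    
Phone    | Hank    
Keyboard | Sam     
Monitor  | NULL    
Notebook | Sam     


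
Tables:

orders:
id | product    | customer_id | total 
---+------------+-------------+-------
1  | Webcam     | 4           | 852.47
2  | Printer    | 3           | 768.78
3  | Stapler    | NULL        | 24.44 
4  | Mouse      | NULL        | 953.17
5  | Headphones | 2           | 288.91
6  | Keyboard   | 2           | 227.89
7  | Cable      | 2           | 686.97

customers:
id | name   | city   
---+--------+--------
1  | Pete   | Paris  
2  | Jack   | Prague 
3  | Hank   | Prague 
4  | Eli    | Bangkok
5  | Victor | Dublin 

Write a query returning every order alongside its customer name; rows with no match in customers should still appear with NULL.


LEFT JOIN keeps every row from orders (the left table); where customer_id has no match in customers, the customer columns become NULL. Walk through each order:
  - order 1 (Webcam): customer_id=4 -> matches Eli
  - order 2 (Printer): customer_id=3 -> matches Hank
  - order 3 (Stapler): customer_id=NULL, no match -> kept with NULL
  - order 4 (Mouse): customer_id=NULL, no match -> kept with NULL
  - order 5 (Headphones): customer_id=2 -> matches Jack
  - order 6 (Keyboard): customer_id=2 -> matches Jack
  - order 7 (Cable): customer_id=2 -> matches Jack
All 7 rows appear; 2 have NULL customer.

SQL:
SELECT a.product, b.name AS customer
FROM orders a
LEFT JOIN customers b ON a.customer_id = b.id

Result:
product    | customer
-----------+---------
Webcam     | Eli     
Printer    | Hank    
Stapler    | NULL    
Mouse      | NULL    
Headphones | Jack    
Keyboard   | Jack    
Cable      | Jack    


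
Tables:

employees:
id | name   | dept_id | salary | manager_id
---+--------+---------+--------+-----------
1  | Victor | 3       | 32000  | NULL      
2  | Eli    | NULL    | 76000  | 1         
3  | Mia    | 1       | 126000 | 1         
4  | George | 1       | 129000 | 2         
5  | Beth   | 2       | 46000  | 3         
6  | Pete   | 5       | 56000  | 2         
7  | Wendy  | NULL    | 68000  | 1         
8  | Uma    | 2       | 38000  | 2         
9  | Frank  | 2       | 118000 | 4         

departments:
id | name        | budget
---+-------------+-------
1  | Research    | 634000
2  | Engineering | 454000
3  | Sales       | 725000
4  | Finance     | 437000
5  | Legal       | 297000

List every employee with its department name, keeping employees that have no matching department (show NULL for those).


LEFT JOIN keeps every row from employees (the left table); where dept_id has no match in departments, the department columns become NULL. Walk through each employee:
  - employee 1 (Victor): dept_id=3 -> matches Sales
  - employee 2 (Eli): dept_id=NULL, no match -> kept with NULL
  - employee 3 (Mia): dept_id=1 -> matches Research
  - employee 4 (George): dept_id=1 -> matches Research
  - employee 5 (Beth): dept_id=2 -> matches Engineering
  - employee 6 (Pete): dept_id=5 -> matches Legal
  - employee 7 (Wendy): dept_id=NULL, no match -> kept with NULL
  - employee 8 (Uma): dept_id=2 -> matches Engineering
  - employee 9 (Frank): dept_id=2 -> matches Engineering
All 9 rows appear; 2 have NULL department.

SQL:
SELECT a.name, b.name AS department
FROM employees a
LEFT JOIN departments b ON a.dept_id = b.id

Result:
name   | department 
-------+------------
Victor | Sales      
Eli    | NULL       
Mia    | Research   
George | Research   
Beth   | Engineering
Pete   | Legal      
Wendy  | NULL       
Uma    | Engineering
Frank  | Engineering


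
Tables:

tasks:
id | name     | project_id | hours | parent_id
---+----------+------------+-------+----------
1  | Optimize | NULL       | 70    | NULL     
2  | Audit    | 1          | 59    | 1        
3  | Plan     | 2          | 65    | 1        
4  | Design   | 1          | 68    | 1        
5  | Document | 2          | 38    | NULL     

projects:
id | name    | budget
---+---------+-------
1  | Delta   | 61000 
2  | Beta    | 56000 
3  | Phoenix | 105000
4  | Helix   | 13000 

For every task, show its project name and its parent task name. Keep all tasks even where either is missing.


Two LEFT JOINs from the same base table tasks: one to projects via project_id, one to tasks itself via parent_id. Both are LEFT so every task is preserved.
Match against projects:
  - task 1 (Optimize): project_id=NULL, no match -> kept with NULL
  - task 2 (Audit): project_id=1 -> matches Delta
  - task 3 (Plan): project_id=2 -> matches Beta
  - task 4 (Design): project_id=1 -> matches Delta
  - task 5 (Document): project_id=2 -> matches Beta
Match against tasks (self):
  - task 1 (Optimize): parent_id=NULL -> NULL
  - task 2 (Audit): parent_id=1 -> Optimize
  - task 3 (Plan): parent_id=1 -> Optimize
  - task 4 (Design): parent_id=1 -> Optimize
  - task 5 (Document): parent_id=NULL -> NULL

SQL:
SELECT a.name, b.name AS project, c.name AS parent
FROM tasks a
LEFT JOIN projects b ON a.project_id = b.id
LEFT JOIN tasks c ON a.parent_id = c.id

Result:
name     | project | parent  
---------+---------+---------
Optimize | NULL    | NULL    
Audit    | Delta   | Optimize
Plan     | Beta    | Optimize
Design   | Delta   | Optimize
Document | Beta    | NULL    


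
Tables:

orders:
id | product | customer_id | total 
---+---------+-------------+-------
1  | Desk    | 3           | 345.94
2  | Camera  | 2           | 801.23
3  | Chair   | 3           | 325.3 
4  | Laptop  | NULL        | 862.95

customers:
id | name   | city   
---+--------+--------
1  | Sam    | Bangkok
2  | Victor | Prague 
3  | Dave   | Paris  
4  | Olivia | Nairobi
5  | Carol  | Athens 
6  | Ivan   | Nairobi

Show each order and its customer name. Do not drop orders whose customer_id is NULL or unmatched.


LEFT JOIN keeps every row from orders (the left table); where customer_id has no match in customers, the customer columns become NULL. Walk through each order:
  - order 1 (Desk): customer_id=3 -> matches Dave
  - order 2 (Camera): customer_id=2 -> matches Victor
  - order 3 (Chair): customer_id=3 -> matches Dave
  - order 4 (Laptop): customer_id=NULL, no match -> kept with NULL
All 4 rows appear; 1 has NULL customer.

SQL:
SELECT a.product, b.name AS customer
FROM orders a
LEFT JOIN customers b ON a.customer_id = b.id

Result:
product | customer
--------+---------
Desk    | Dave    
Camera  | Victor  
Chair   | Dave    
Laptop  | NULL    


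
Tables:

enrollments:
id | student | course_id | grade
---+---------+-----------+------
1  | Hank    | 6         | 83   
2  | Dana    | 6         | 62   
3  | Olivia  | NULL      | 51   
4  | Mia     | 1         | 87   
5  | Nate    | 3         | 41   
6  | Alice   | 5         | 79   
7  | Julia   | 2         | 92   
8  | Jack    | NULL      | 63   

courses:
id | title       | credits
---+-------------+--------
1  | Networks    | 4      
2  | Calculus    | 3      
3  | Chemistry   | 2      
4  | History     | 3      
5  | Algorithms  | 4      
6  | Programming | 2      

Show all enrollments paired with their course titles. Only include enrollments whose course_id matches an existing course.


INNER JOIN keeps only enrollments rows whose course_id matches an id in courses. Walk through each enrollment:
  - enrollment 1 (Hank): course_id=6 -> matches Programming
  - enrollment 2 (Dana): course_id=6 -> matches Programming
  - enrollment 3 (Olivia): course_id=NULL, no match -> dropped
  - enrollment 4 (Mia): course_id=1 -> matches Networks
  - enrollment 5 (Nate): course_id=3 -> matches Chemistry
  - enrollment 6 (Alice): course_id=5 -> matches Algorithms
  - enrollment 7 (Julia): course_id=2 -> matches Calculus
  - enrollment 8 (Jack): course_id=NULL, no match -> dropped
So 2 of 8 rows are dropped.

SQL:
SELECT a.student, b.title AS course
FROM enrollments a
INNER JOIN courses b ON a.course_id = b.id

Result:
student | course     
--------+------------
Hank    | Programming
Dana    | Programming
Mia     | Networks   
Nate    | Chemistry  
Alice   | Algorithms 
Julia   | Calculus   


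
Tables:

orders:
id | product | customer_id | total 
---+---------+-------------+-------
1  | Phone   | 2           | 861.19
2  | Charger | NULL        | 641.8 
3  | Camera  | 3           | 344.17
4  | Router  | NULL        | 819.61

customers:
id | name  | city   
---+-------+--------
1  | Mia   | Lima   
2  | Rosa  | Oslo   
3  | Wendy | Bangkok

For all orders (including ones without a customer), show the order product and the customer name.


LEFT JOIN keeps every row from orders (the left table); where customer_id has no match in customers, the customer columns become NULL. Walk through each order:
  - order 1 (Phone): customer_id=2 -> matches Rosa
  - order 2 (Charger): customer_id=NULL, no match -> kept with NULL
  - order 3 (Camera): customer_id=3 -> matches Wendy
  - order 4 (Router): customer_id=NULL, no match -> kept with NULL
All 4 rows appear; 2 have NULL customer.

SQL:
SELECT a.product, b.name AS customer
FROM orders a
LEFT JOIN customers b ON a.customer_id = b.id

Result:
product | customer
--------+---------
Phone   | Rosa    
Charger | NULL    
Camera  | Wendy   
Router  | NULL    


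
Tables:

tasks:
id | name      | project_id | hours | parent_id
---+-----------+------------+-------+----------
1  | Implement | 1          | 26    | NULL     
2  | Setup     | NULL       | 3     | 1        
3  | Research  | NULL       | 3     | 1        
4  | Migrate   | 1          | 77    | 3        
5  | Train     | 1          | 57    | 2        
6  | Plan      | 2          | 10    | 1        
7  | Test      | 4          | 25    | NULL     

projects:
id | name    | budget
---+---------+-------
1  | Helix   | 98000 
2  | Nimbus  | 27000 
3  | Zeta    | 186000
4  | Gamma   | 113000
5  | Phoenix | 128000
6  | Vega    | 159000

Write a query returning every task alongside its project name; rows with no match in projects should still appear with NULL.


LEFT JOIN keeps every row from tasks (the left table); where project_id has no match in projects, the project columns become NULL. Walk through each task:
  - task 1 (Implement): project_id=1 -> matches Helix
  - task 2 (Setup): project_id=NULL, no match -> kept with NULL
  - task 3 (Research): project_id=NULL, no match -> kept with NULL
  - task 4 (Migrate): project_id=1 -> matches Helix
  - task 5 (Train): project_id=1 -> matches Helix
  - task 6 (Plan): project_id=2 -> matches Nimbus
  - task 7 (Test): project_id=4 -> matches Gamma
All 7 rows appear; 2 have NULL project.

SQL:
SELECT a.name, b.name AS project
FROM tasks a
LEFT JOIN projects b ON a.project_id = b.id

Result:
name      | project
----------+--------
Implement | Helix  
Setup     | NULL   
Research  | NULL   
Migrate   | Helix  
Train     | Helix  
Plan      | Nimbus 
Test      | Gamma  


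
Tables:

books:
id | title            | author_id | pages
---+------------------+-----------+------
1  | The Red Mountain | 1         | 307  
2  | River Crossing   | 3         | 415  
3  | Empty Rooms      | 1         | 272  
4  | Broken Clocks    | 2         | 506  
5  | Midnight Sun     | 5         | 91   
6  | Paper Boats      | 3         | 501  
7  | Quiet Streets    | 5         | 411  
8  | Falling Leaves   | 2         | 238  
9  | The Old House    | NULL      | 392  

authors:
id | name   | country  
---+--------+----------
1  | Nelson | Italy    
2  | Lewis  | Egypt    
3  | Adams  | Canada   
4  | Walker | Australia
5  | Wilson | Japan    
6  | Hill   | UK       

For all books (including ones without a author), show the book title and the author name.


LEFT JOIN keeps every row from books (the left table); where author_id has no match in authors, the author columns become NULL. Walk through each book:
  - book 1 (The Red Mountain): author_id=1 -> matches Nelson
  - book 2 (River Crossing): author_id=3 -> matches Adams
  - book 3 (Empty Rooms): author_id=1 -> matches Nelson
  - book 4 (Broken Clocks): author_id=2 -> matches Lewis
  - book 5 (Midnight Sun): author_id=5 -> matches Wilson
  - book 6 (Paper Boats): author_id=3 -> matches Adams
  - book 7 (Quiet Streets): author_id=5 -> matches Wilson
  - book 8 (Falling Leaves): author_id=2 -> matches Lewis
  - book 9 (The Old House): author_id=NULL, no match -> kept with NULL
All 9 rows appear; 1 has NULL author.

SQL:
SELECT a.title, b.name AS author
FROM books a
LEFT JOIN authors b ON a.author_id = b.id

Result:
title            | author
-----------------+-------
The Red Mountain | Nelson
River Crossing   | Adams 
Empty Rooms      | Nelson
Broken Clocks    | Lewis 
Midnight Sun     | Wilson
Paper Boats      | Adams 
Quiet Streets    | Wilson
Falling Leaves   | Lewis 
The Old House    | NULL  


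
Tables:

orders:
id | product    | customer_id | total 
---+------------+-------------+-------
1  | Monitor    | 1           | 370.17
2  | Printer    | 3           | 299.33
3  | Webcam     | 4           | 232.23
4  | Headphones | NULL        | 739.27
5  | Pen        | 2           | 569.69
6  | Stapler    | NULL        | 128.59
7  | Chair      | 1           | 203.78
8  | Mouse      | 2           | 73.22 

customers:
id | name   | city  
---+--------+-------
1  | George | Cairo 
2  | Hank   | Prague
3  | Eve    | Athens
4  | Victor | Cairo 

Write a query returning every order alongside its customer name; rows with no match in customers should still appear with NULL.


LEFT JOIN keeps every row from orders (the left table); where customer_id has no match in customers, the customer columns become NULL. Walk through each order:
  - order 1 (Monitor): customer_id=1 -> matches George
  - order 2 (Printer): customer_id=3 -> matches Eve
  - order 3 (Webcam): customer_id=4 -> matches Victor
  - order 4 (Headphones): customer_id=NULL, no match -> kept with NULL
  - order 5 (Pen): customer_id=2 -> matches Hank
  - order 6 (Stapler): customer_id=NULL, no match -> kept with NULL
  - order 7 (Chair): customer_id=1 -> matches George
  - order 8 (Mouse): customer_id=2 -> matches Hank
All 8 rows appear; 2 have NULL customer.

SQL:
SELECT a.product, b.name AS customer
FROM orders a
LEFT JOIN customers b ON a.customer_id = b.id

Result:
product    | customer
-----------+---------
Monitor    | George  
Printer    | Eve     
Webcam     | Victor  
Headphones | NULL    
Pen        | Hank    
Stapler    | NULL    
Chair      | George  
Mouse      | Hank    


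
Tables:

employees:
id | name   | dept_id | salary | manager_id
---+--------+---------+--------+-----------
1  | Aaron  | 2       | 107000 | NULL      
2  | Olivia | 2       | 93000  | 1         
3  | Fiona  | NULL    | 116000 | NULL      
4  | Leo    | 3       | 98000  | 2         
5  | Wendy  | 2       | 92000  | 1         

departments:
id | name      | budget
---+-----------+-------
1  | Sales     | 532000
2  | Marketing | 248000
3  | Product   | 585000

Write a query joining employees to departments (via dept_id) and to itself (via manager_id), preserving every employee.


Two LEFT JOINs from the same base table employees: one to departments via dept_id, one to employees itself via manager_id. Both are LEFT so every employee is preserved.
Match against departments:
  - employee 1 (Aaron): dept_id=2 -> matches Marketing
  - employee 2 (Olivia): dept_id=2 -> matches Marketing
  - employee 3 (Fiona): dept_id=NULL, no match -> kept with NULL
  - employee 4 (Leo): dept_id=3 -> matches Product
  - employee 5 (Wendy): dept_id=2 -> matches Marketing
Match against employees (self):
  - employee 1 (Aaron): manager_id=NULL -> NULL
  - employee 2 (Olivia): manager_id=1 -> Aaron
  - employee 3 (Fiona): manager_id=NULL -> NULL
  - employee 4 (Leo): manager_id=2 -> Olivia
  - employee 5 (Wendy): manager_id=1 -> Aaron

SQL:
SELECT a.name, b.name AS department, c.name AS manager
FROM employees a
LEFT JOIN departments b ON a.dept_id = b.id
LEFT JOIN employees c ON a.manager_id = c.id

Result:
name   | department | manager
-------+------------+--------
Aaron  | Marketing  | NULL   
Olivia | Marketing  | Aaron  
Fiona  | NULL       | NULL   
Leo    | Product    | Olivia 
Wendy  | Marketing  | Aaron  


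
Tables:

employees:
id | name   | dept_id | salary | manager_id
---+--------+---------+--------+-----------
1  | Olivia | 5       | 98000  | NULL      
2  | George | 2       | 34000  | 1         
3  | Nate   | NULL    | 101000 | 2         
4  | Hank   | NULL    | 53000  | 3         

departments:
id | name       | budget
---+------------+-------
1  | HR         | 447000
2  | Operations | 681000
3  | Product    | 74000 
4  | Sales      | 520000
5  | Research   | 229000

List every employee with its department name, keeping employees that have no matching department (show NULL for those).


LEFT JOIN keeps every row from employees (the left table); where dept_id has no match in departments, the department columns become NULL. Walk through each employee:
  - employee 1 (Olivia): dept_id=5 -> matches Research
  - employee 2 (George): dept_id=2 -> matches Operations
  - employee 3 (Nate): dept_id=NULL, no match -> kept with NULL
  - employee 4 (Hank): dept_id=NULL, no match -> kept with NULL
All 4 rows appear; 2 have NULL department.

SQL:
SELECT a.name, b.name AS department
FROM employees a
LEFT JOIN departments b ON a.dept_id = b.id

Result:
name   | department
-------+-----------
Olivia | Research  
George | Operations
Nate   | NULL      
Hank   | NULL      


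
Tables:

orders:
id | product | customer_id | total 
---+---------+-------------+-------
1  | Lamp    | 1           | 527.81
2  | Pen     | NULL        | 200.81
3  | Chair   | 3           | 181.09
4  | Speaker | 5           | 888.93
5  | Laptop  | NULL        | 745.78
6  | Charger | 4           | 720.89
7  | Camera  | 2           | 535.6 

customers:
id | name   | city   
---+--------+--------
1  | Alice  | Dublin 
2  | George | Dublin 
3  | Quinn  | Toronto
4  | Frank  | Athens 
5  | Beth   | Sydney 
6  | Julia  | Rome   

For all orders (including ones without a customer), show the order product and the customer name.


LEFT JOIN keeps every row from orders (the left table); where customer_id has no match in customers, the customer columns become NULL. Walk through each order:
  - order 1 (Lamp): customer_id=1 -> matches Alice
  - order 2 (Pen): customer_id=NULL, no match -> kept with NULL
  - order 3 (Chair): customer_id=3 -> matches Quinn
  - order 4 (Speaker): customer_id=5 -> matches Beth
  - order 5 (Laptop): customer_id=NULL, no match -> kept with NULL
  - order 6 (Charger): customer_id=4 -> matches Frank
  - order 7 (Camera): customer_id=2 -> matches George
All 7 rows appear; 2 have NULL customer.

SQL:
SELECT a.product, b.name AS customer
FROM orders a
LEFT JOIN customers b ON a.customer_id = b.id

Result:
product | customer
--------+---------
Lamp    | Alice   
Pen     | NULL    
Chair   | Quinn   
Speaker | Beth    
Laptop  | NULL    
Charger | Frank   
Camera  | George  


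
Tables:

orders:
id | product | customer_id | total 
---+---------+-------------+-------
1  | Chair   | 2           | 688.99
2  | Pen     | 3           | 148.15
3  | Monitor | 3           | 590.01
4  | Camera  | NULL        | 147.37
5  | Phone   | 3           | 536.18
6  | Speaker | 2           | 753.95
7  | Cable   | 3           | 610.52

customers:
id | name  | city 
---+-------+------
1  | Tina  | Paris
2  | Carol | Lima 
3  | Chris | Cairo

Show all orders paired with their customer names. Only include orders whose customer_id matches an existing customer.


INNER JOIN keeps only orders rows whose customer_id matches an id in customers. Walk through each order:
  - order 1 (Chair): customer_id=2 -> matches Carol
  - order 2 (Pen): customer_id=3 -> matches Chris
  - order 3 (Monitor): customer_id=3 -> matches Chris
  - order 4 (Camera): customer_id=NULL, no match -> dropped
  - order 5 (Phone): customer_id=3 -> matches Chris
  - order 6 (Speaker): customer_id=2 -> matches Carol
  - order 7 (Cable): customer_id=3 -> matches Chris
So 1 of 7 rows is dropped.

SQL:
SELECT a.product, b.name AS customer
FROM orders a
INNER JOIN customers b ON a.customer_id = b.id

Result:
product | customer
--------+---------
Chair   | Carol   
Pen     | Chris   
Monitor | Chris   
Phone   | Chris   
Speaker | Carol   
Cable   | Chris   
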